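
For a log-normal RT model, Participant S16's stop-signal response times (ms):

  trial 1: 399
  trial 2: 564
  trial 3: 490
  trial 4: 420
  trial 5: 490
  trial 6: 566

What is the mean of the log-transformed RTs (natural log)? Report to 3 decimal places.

6.182

ln(RT): 5.9890, 6.3351, 6.1944, 6.0403, 6.1944, 6.3386
Σ ln(RT) = 37.0917
Mean = 37.0917/6 = 6.18195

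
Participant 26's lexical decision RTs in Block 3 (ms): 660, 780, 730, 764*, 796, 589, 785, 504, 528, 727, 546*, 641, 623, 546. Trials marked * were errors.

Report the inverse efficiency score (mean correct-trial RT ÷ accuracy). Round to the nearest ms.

Correct trials (n=12): 660, 780, 730, 796, 589, 785, 504, 528, 727, 641, 623, 546
Mean correct RT = 7909/12 = 659.0833 ms
Proportion correct = 12/14
IES = 659.0833 / (12/14) = 768.931 ms

769 ms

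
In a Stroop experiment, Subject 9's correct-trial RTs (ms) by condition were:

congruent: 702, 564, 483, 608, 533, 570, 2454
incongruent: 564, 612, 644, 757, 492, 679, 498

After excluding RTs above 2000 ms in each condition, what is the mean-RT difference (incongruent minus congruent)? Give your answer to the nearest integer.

congruent: exclude 2454
M(congruent) = 3460/6 = 576.667
M(incongruent) = 4246/7 = 606.571
Difference = 606.571 − 576.667 = 29.905 ms

30 ms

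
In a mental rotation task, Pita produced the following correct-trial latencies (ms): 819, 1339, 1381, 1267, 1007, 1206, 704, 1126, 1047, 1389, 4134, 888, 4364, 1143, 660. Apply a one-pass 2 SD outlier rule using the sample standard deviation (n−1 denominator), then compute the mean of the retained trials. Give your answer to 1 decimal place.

n = 15, ΣRT = 22474, M = 1498.267
Σ(x−M)² = 18226638.93; s = √(18226638.93/14) = 1141.010
Cutoffs: 1498.267 ± 2·1141.010 → [-783.8, 3780.3]
Outside: 4134, 4364 → excluded.
Retained (n=13): Σ = 13976, mean = 13976/13 = 1075.077

1075.1 ms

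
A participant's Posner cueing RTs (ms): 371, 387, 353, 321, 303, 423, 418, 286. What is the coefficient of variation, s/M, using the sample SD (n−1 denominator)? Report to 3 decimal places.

0.143

n = 8, Σ = 2862, M = 357.7500
Σ(x−M)² = 18437.500; s = √(18437.500/7) = 51.3218
CV = 51.3218 / 357.7500 = 0.14346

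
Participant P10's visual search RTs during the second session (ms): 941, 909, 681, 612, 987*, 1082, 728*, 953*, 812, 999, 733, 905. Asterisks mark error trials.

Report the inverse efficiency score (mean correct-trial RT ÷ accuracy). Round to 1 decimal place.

1136.9 ms

Correct trials (n=9): 941, 909, 681, 612, 1082, 812, 999, 733, 905
Mean correct RT = 7674/9 = 852.6667 ms
Proportion correct = 9/12
IES = 852.6667 / (9/12) = 1136.889 ms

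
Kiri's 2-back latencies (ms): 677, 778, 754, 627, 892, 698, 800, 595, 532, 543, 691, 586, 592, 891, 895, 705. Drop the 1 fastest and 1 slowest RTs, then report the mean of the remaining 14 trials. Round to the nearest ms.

Sorted: 532, 543, 586, 592, 595, 627, 677, 691, 698, 705, 754, 778, 800, 891, 892, 895
Drop lowest 1 (532) and highest 1 (895)
Remaining (n=14): Σ = 9829, mean = 9829/14 = 702.071

702 ms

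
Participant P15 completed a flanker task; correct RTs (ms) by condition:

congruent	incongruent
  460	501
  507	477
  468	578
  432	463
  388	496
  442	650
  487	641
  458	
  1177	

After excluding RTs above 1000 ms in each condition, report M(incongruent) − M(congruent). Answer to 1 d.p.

congruent: exclude 1177
M(congruent) = 3642/8 = 455.250
M(incongruent) = 3806/7 = 543.714
Difference = 543.714 − 455.250 = 88.464 ms

88.5 ms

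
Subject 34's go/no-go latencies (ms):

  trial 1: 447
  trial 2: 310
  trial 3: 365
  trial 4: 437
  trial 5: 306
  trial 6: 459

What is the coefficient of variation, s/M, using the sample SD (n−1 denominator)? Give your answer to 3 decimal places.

0.180

n = 6, Σ = 2324, M = 387.3333
Σ(x−M)² = 24257.333; s = √(24257.333/5) = 69.6525
CV = 69.6525 / 387.3333 = 0.17983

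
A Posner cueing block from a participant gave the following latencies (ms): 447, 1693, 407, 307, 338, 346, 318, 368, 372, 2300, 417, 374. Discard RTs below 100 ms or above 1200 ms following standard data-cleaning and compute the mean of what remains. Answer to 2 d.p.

Excluded: 1693, 2300
Retained (n=10): Σ = 3694
Mean = 3694/10 = 369.4000

369.40 ms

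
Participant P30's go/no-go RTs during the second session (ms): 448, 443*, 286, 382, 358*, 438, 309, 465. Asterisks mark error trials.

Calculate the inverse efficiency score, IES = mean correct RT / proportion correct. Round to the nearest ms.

Correct trials (n=6): 448, 286, 382, 438, 309, 465
Mean correct RT = 2328/6 = 388.0000 ms
Proportion correct = 6/8
IES = 388.0000 / (6/8) = 517.333 ms

517 ms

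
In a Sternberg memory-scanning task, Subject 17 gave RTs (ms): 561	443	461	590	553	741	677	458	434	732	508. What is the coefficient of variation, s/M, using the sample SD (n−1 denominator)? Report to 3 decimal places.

n = 11, Σ = 6158, M = 559.8182
Σ(x−M)² = 129457.636; s = √(129457.636/10) = 113.7795
CV = 113.7795 / 559.8182 = 0.20324

0.203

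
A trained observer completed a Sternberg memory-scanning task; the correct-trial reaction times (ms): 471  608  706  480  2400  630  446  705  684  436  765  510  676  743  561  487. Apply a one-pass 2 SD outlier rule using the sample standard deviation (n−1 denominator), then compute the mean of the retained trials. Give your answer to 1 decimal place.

593.9 ms

n = 16, ΣRT = 11308, M = 706.750
Σ(x−M)² = 3245445.00; s = √(3245445.00/15) = 465.148
Cutoffs: 706.750 ± 2·465.148 → [-223.5, 1637.0]
Outside: 2400 → excluded.
Retained (n=15): Σ = 8908, mean = 8908/15 = 593.867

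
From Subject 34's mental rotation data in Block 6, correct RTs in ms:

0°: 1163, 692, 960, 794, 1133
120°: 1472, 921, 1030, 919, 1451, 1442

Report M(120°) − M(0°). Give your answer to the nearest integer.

M(0°) = 4742/5 = 948.400
M(120°) = 7235/6 = 1205.833
Difference = 1205.833 − 948.400 = 257.433 ms

257 ms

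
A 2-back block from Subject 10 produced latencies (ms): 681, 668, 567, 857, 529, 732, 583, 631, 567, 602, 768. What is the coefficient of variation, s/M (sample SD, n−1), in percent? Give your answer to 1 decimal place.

n = 11, Σ = 7185, M = 653.1818
Σ(x−M)² = 100243.636; s = √(100243.636/10) = 100.1217
CV = 100.1217 / 653.1818 = 0.15328 = 15.328%

15.3%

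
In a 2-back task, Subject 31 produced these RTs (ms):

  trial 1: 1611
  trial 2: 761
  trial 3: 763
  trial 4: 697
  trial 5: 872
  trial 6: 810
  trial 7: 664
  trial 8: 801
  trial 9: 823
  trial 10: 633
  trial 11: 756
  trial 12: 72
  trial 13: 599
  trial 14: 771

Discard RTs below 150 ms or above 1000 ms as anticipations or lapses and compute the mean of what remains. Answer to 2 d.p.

745.83 ms

Excluded: 72, 1611
Retained (n=12): Σ = 8950
Mean = 8950/12 = 745.8333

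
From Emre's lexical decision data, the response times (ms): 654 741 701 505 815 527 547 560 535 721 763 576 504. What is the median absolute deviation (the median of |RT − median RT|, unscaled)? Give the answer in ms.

72 ms

Sorted: 504, 505, 527, 535, 547, 560, 576, 654, 701, 721, 741, 763, 815 → median = 576
|x − 576|: 78, 165, 125, 71, 239, 49, 29, 16, 41, 145, 187, 0, 72
Sorted deviations: 0, 16, 29, 41, 49, 71, 72, 78, 125, 145, 165, 187, 239 → MAD = 72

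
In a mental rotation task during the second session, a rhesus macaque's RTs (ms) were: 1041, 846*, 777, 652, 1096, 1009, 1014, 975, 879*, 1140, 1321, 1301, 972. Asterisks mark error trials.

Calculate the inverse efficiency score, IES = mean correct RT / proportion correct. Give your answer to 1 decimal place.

1213.8 ms

Correct trials (n=11): 1041, 777, 652, 1096, 1009, 1014, 975, 1140, 1321, 1301, 972
Mean correct RT = 11298/11 = 1027.0909 ms
Proportion correct = 11/13
IES = 1027.0909 / (11/13) = 1213.835 ms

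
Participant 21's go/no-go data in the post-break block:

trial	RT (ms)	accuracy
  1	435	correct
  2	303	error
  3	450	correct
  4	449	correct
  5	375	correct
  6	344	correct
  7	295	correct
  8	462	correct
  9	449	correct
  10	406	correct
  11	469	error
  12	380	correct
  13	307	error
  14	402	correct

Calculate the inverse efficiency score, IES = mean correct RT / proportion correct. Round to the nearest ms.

515 ms

Correct trials (n=11): 435, 450, 449, 375, 344, 295, 462, 449, 406, 380, 402
Mean correct RT = 4447/11 = 404.2727 ms
Proportion correct = 11/14
IES = 404.2727 / (11/14) = 514.529 ms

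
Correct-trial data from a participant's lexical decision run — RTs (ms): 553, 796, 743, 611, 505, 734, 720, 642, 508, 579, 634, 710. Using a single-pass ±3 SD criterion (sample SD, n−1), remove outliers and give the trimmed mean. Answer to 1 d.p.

644.6 ms

n = 12, ΣRT = 7735, M = 644.583
Σ(x−M)² = 102648.92; s = √(102648.92/11) = 96.601
Cutoffs: 644.583 ± 3·96.601 → [354.8, 934.4]
No RTs fall outside the cutoffs; all 12 retained. Mean = 7735/12 = 644.583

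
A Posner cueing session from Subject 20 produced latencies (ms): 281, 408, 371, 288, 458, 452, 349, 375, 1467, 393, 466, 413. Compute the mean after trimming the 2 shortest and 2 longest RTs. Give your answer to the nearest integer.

402 ms

Sorted: 281, 288, 349, 371, 375, 393, 408, 413, 452, 458, 466, 1467
Drop lowest 2 (281, 288) and highest 2 (466, 1467)
Remaining (n=8): Σ = 3219, mean = 3219/8 = 402.375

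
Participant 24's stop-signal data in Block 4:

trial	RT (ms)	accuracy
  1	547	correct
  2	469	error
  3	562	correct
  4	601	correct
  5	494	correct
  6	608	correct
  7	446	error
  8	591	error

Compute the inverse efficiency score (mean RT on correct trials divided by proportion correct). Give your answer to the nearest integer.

900 ms

Correct trials (n=5): 547, 562, 601, 494, 608
Mean correct RT = 2812/5 = 562.4000 ms
Proportion correct = 5/8
IES = 562.4000 / (5/8) = 899.840 ms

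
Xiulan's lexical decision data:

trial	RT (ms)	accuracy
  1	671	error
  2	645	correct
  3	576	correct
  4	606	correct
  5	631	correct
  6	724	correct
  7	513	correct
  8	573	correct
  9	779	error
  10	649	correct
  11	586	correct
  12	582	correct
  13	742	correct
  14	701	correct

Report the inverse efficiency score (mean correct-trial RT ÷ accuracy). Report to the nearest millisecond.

Correct trials (n=12): 645, 576, 606, 631, 724, 513, 573, 649, 586, 582, 742, 701
Mean correct RT = 7528/12 = 627.3333 ms
Proportion correct = 12/14
IES = 627.3333 / (12/14) = 731.889 ms

732 ms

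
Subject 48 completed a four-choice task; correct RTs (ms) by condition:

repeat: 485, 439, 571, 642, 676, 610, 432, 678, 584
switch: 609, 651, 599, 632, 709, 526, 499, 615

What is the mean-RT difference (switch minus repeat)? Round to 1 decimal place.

36.4 ms

M(repeat) = 5117/9 = 568.556
M(switch) = 4840/8 = 605.000
Difference = 605.000 − 568.556 = 36.444 ms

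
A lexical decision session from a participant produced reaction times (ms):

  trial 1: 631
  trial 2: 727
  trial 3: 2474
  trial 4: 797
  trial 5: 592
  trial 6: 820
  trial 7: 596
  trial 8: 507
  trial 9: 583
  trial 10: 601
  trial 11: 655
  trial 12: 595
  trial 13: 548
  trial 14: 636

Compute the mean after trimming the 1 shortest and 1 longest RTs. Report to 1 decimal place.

Sorted: 507, 548, 583, 592, 595, 596, 601, 631, 636, 655, 727, 797, 820, 2474
Drop lowest 1 (507) and highest 1 (2474)
Remaining (n=12): Σ = 7781, mean = 7781/12 = 648.417

648.4 ms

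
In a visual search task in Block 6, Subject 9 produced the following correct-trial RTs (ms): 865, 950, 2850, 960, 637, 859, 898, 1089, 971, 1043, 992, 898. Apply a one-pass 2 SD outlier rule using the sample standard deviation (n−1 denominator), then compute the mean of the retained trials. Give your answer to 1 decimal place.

n = 12, ΣRT = 13012, M = 1084.333
Σ(x−M)² = 3542612.67; s = √(3542612.67/11) = 567.500
Cutoffs: 1084.333 ± 2·567.500 → [-50.7, 2219.3]
Outside: 2850 → excluded.
Retained (n=11): Σ = 10162, mean = 10162/11 = 923.818

923.8 ms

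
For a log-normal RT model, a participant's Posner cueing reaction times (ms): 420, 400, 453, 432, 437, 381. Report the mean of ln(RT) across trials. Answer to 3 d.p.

6.040

ln(RT): 6.0403, 5.9915, 6.1159, 6.0684, 6.0799, 5.9428
Σ ln(RT) = 36.2388
Mean = 36.2388/6 = 6.03979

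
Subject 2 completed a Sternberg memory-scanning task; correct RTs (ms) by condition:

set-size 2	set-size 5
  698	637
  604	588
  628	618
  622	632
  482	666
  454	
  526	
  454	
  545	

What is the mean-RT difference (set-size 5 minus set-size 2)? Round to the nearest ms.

71 ms

M(set-size 2) = 5013/9 = 557.000
M(set-size 5) = 3141/5 = 628.200
Difference = 628.200 − 557.000 = 71.200 ms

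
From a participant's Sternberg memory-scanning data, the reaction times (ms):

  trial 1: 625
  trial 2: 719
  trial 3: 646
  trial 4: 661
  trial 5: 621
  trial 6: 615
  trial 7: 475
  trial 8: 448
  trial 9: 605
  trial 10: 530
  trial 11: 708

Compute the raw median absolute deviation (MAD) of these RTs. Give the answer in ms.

40 ms

Sorted: 448, 475, 530, 605, 615, 621, 625, 646, 661, 708, 719 → median = 621
|x − 621|: 4, 98, 25, 40, 0, 6, 146, 173, 16, 91, 87
Sorted deviations: 0, 4, 6, 16, 25, 40, 87, 91, 98, 146, 173 → MAD = 40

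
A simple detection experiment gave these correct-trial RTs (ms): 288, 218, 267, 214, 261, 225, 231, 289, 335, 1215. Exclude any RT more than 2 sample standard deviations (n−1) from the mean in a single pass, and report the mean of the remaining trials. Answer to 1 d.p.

n = 10, ΣRT = 3543, M = 354.300
Σ(x−M)² = 836346.10; s = √(836346.10/9) = 304.840
Cutoffs: 354.300 ± 2·304.840 → [-255.4, 964.0]
Outside: 1215 → excluded.
Retained (n=9): Σ = 2328, mean = 2328/9 = 258.667

258.7 ms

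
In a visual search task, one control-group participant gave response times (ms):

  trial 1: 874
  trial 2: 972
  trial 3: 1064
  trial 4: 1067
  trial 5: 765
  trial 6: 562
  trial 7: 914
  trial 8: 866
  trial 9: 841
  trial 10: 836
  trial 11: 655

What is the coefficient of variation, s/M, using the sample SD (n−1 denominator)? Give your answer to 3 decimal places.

0.181

n = 11, Σ = 9416, M = 856.0000
Σ(x−M)² = 240772.000; s = √(240772.000/10) = 155.1683
CV = 155.1683 / 856.0000 = 0.18127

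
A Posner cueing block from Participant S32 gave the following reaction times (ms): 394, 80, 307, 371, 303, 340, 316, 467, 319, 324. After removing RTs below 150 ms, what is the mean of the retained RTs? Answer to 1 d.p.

Excluded: 80
Retained (n=9): Σ = 3141
Mean = 3141/9 = 349.0000

349.0 ms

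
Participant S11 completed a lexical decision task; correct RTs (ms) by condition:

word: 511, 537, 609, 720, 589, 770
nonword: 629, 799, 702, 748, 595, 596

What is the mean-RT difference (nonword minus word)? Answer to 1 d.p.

M(word) = 3736/6 = 622.667
M(nonword) = 4069/6 = 678.167
Difference = 678.167 − 622.667 = 55.500 ms

55.5 ms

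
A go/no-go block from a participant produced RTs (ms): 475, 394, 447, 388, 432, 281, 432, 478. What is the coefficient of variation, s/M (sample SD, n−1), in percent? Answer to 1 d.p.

n = 8, Σ = 3327, M = 415.8750
Σ(x−M)² = 28290.875; s = √(28290.875/7) = 63.5732
CV = 63.5732 / 415.8750 = 0.15287 = 15.287%

15.3%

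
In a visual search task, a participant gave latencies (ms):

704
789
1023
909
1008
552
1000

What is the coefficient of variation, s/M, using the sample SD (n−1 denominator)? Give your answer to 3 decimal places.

n = 7, Σ = 5985, M = 855.0000
Σ(x−M)² = 194540.000; s = √(194540.000/6) = 180.0648
CV = 180.0648 / 855.0000 = 0.21060

0.211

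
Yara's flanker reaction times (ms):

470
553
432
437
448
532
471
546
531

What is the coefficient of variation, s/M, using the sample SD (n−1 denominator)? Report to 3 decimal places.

n = 9, Σ = 4420, M = 491.1111
Σ(x−M)² = 19236.889; s = √(19236.889/8) = 49.0368
CV = 49.0368 / 491.1111 = 0.09985

0.100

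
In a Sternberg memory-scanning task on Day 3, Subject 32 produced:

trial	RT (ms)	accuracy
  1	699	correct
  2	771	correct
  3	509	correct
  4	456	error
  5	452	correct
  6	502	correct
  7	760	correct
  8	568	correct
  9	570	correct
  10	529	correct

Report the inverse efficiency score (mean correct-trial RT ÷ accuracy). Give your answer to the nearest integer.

662 ms

Correct trials (n=9): 699, 771, 509, 452, 502, 760, 568, 570, 529
Mean correct RT = 5360/9 = 595.5556 ms
Proportion correct = 9/10
IES = 595.5556 / (9/10) = 661.728 ms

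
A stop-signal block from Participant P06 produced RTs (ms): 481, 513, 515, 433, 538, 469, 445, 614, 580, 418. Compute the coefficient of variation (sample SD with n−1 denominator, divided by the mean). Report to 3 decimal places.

0.128

n = 10, Σ = 5006, M = 500.6000
Σ(x−M)² = 36790.400; s = √(36790.400/9) = 63.9361
CV = 63.9361 / 500.6000 = 0.12772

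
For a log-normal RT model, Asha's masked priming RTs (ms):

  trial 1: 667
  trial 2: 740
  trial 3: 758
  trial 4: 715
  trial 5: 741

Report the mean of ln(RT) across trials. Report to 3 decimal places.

6.584

ln(RT): 6.5028, 6.6067, 6.6307, 6.5723, 6.6080
Σ ln(RT) = 32.9204
Mean = 32.9204/5 = 6.58408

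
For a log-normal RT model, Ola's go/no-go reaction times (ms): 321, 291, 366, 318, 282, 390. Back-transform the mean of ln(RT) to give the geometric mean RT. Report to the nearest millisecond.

ln(RT): 5.7714, 5.6733, 5.9026, 5.7621, 5.6419, 5.9661
Mean ln(RT) = 34.7175/6 = 5.78625
Geometric mean = exp(5.78625) = 325.79 ms

326 ms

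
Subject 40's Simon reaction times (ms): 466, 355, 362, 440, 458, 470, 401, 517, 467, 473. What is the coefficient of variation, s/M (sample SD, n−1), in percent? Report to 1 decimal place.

11.8%

n = 10, Σ = 4409, M = 440.9000
Σ(x−M)² = 24468.900; s = √(24468.900/9) = 52.1418
CV = 52.1418 / 440.9000 = 0.11826 = 11.826%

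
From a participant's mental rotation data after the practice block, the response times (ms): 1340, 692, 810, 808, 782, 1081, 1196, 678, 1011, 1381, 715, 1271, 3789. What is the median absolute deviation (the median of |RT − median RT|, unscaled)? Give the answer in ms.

Sorted: 678, 692, 715, 782, 808, 810, 1011, 1081, 1196, 1271, 1340, 1381, 3789 → median = 1011
|x − 1011|: 329, 319, 201, 203, 229, 70, 185, 333, 0, 370, 296, 260, 2778
Sorted deviations: 0, 70, 185, 201, 203, 229, 260, 296, 319, 329, 333, 370, 2778 → MAD = 260

260 ms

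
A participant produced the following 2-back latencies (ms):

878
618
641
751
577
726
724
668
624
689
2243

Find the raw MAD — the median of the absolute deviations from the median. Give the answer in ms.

Sorted: 577, 618, 624, 641, 668, 689, 724, 726, 751, 878, 2243 → median = 689
|x − 689|: 189, 71, 48, 62, 112, 37, 35, 21, 65, 0, 1554
Sorted deviations: 0, 21, 35, 37, 48, 62, 65, 71, 112, 189, 1554 → MAD = 62

62 ms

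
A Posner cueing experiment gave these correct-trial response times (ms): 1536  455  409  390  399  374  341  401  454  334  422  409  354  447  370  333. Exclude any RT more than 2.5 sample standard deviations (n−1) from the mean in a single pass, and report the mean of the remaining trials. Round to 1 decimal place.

n = 16, ΣRT = 7428, M = 464.250
Σ(x−M)² = 1249363.00; s = √(1249363.00/15) = 288.602
Cutoffs: 464.250 ± 2.5·288.602 → [-257.3, 1185.8]
Outside: 1536 → excluded.
Retained (n=15): Σ = 5892, mean = 5892/15 = 392.800

392.8 ms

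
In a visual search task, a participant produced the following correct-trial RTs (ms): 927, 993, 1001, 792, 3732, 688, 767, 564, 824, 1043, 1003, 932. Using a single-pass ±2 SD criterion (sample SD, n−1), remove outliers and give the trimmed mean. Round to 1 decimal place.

866.7 ms

n = 12, ΣRT = 13266, M = 1105.500
Σ(x−M)² = 7758091.00; s = √(7758091.00/11) = 839.810
Cutoffs: 1105.500 ± 2·839.810 → [-574.1, 2785.1]
Outside: 3732 → excluded.
Retained (n=11): Σ = 9534, mean = 9534/11 = 866.727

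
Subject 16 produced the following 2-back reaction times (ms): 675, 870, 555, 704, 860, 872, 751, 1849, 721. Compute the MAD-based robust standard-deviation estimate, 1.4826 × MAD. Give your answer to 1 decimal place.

Sorted: 555, 675, 704, 721, 751, 860, 870, 872, 1849 → median = 751
|x − 751| sorted: 0, 30, 47, 76, 109, 119, 121, 196, 1098 → MAD = 109
Robust SD ≈ 1.4826 × 109 = 161.603

161.6 ms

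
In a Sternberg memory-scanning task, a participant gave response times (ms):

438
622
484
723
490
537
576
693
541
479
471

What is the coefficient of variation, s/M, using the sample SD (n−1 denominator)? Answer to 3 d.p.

n = 11, Σ = 6054, M = 550.3636
Σ(x−M)² = 88268.545; s = √(88268.545/10) = 93.9513
CV = 93.9513 / 550.3636 = 0.17071

0.171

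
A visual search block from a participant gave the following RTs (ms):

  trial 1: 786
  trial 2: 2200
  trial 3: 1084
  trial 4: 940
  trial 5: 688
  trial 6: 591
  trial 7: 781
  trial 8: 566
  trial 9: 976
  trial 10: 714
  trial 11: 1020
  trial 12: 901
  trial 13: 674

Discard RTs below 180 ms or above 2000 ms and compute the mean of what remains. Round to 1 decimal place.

Excluded: 2200
Retained (n=12): Σ = 9721
Mean = 9721/12 = 810.0833

810.1 ms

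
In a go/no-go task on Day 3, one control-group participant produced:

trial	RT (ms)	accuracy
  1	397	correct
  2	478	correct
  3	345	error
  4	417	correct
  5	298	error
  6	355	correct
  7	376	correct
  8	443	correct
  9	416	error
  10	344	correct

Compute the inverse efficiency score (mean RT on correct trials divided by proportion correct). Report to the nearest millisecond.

Correct trials (n=7): 397, 478, 417, 355, 376, 443, 344
Mean correct RT = 2810/7 = 401.4286 ms
Proportion correct = 7/10
IES = 401.4286 / (7/10) = 573.469 ms

573 ms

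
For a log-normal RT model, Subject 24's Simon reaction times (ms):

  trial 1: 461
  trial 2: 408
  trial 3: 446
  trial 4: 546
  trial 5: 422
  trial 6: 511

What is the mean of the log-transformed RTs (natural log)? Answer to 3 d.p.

6.138

ln(RT): 6.1334, 6.0113, 6.1003, 6.3026, 6.0450, 6.2364
Σ ln(RT) = 36.8290
Mean = 36.8290/6 = 6.13816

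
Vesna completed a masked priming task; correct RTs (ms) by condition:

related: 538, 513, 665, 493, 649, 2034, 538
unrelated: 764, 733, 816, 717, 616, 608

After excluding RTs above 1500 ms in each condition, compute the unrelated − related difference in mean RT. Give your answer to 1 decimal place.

143.0 ms

related: exclude 2034
M(related) = 3396/6 = 566.000
M(unrelated) = 4254/6 = 709.000
Difference = 709.000 − 566.000 = 143.000 ms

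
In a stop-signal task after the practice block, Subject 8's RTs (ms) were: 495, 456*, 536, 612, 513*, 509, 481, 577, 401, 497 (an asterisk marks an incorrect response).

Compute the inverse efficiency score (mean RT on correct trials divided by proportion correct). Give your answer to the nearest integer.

Correct trials (n=8): 495, 536, 612, 509, 481, 577, 401, 497
Mean correct RT = 4108/8 = 513.5000 ms
Proportion correct = 8/10
IES = 513.5000 / (8/10) = 641.875 ms

642 ms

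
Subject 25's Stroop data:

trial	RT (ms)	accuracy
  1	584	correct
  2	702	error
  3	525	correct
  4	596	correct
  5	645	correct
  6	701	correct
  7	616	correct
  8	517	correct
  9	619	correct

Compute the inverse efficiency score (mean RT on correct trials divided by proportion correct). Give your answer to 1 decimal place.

675.4 ms

Correct trials (n=8): 584, 525, 596, 645, 701, 616, 517, 619
Mean correct RT = 4803/8 = 600.3750 ms
Proportion correct = 8/9
IES = 600.3750 / (8/9) = 675.422 ms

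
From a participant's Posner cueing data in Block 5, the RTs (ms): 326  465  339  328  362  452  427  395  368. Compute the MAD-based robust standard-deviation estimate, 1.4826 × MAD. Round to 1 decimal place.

Sorted: 326, 328, 339, 362, 368, 395, 427, 452, 465 → median = 368
|x − 368| sorted: 0, 6, 27, 29, 40, 42, 59, 84, 97 → MAD = 40
Robust SD ≈ 1.4826 × 40 = 59.304

59.3 ms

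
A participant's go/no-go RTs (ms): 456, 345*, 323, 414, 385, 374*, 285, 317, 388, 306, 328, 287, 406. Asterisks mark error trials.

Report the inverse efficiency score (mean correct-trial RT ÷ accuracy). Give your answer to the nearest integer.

Correct trials (n=11): 456, 323, 414, 385, 285, 317, 388, 306, 328, 287, 406
Mean correct RT = 3895/11 = 354.0909 ms
Proportion correct = 11/13
IES = 354.0909 / (11/13) = 418.471 ms

418 ms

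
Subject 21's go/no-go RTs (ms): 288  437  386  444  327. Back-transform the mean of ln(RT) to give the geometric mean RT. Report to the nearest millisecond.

ln(RT): 5.6630, 6.0799, 5.9558, 6.0958, 5.7900
Mean ln(RT) = 29.5845/5 = 5.91690
Geometric mean = exp(5.91690) = 371.26 ms

371 ms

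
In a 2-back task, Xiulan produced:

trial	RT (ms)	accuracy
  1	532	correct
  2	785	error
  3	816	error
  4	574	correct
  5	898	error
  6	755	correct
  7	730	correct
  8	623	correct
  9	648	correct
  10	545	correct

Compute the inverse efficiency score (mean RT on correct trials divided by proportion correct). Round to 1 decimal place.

899.4 ms

Correct trials (n=7): 532, 574, 755, 730, 623, 648, 545
Mean correct RT = 4407/7 = 629.5714 ms
Proportion correct = 7/10
IES = 629.5714 / (7/10) = 899.388 ms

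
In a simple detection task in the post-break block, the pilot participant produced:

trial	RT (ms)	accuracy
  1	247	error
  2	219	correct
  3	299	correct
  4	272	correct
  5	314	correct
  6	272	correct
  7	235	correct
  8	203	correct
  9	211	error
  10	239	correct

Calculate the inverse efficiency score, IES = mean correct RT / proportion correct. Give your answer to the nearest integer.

321 ms

Correct trials (n=8): 219, 299, 272, 314, 272, 235, 203, 239
Mean correct RT = 2053/8 = 256.6250 ms
Proportion correct = 8/10
IES = 256.6250 / (8/10) = 320.781 ms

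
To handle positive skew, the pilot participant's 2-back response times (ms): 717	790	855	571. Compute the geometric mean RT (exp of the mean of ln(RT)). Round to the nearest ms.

725 ms

ln(RT): 6.5751, 6.6720, 6.7511, 6.3474
Mean ln(RT) = 26.3456/4 = 6.58640
Geometric mean = exp(6.58640) = 725.17 ms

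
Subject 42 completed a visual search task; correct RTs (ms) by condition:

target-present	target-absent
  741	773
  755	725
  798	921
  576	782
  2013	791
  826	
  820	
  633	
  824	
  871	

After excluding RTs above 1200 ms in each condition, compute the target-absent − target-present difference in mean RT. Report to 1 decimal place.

38.0 ms

target-present: exclude 2013
M(target-present) = 6844/9 = 760.444
M(target-absent) = 3992/5 = 798.400
Difference = 798.400 − 760.444 = 37.956 ms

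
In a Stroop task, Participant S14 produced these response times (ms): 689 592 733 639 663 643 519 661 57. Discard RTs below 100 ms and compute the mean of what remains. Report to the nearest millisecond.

Excluded: 57
Retained (n=8): Σ = 5139
Mean = 5139/8 = 642.3750

642 ms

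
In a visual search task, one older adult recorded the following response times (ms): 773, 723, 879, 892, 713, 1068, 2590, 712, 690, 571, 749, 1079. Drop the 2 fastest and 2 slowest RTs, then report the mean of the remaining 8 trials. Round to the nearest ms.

814 ms

Sorted: 571, 690, 712, 713, 723, 749, 773, 879, 892, 1068, 1079, 2590
Drop lowest 2 (571, 690) and highest 2 (1079, 2590)
Remaining (n=8): Σ = 6509, mean = 6509/8 = 813.625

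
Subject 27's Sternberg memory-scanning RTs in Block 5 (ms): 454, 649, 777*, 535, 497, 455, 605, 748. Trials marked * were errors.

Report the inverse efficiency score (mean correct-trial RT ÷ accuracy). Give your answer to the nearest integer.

644 ms

Correct trials (n=7): 454, 649, 535, 497, 455, 605, 748
Mean correct RT = 3943/7 = 563.2857 ms
Proportion correct = 7/8
IES = 563.2857 / (7/8) = 643.755 ms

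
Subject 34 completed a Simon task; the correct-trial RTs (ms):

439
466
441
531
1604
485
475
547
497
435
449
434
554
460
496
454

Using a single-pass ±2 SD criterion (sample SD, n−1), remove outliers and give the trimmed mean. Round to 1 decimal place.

n = 16, ΣRT = 8767, M = 547.938
Σ(x−M)² = 1212264.94; s = √(1212264.94/15) = 284.284
Cutoffs: 547.938 ± 2·284.284 → [-20.6, 1116.5]
Outside: 1604 → excluded.
Retained (n=15): Σ = 7163, mean = 7163/15 = 477.533

477.5 ms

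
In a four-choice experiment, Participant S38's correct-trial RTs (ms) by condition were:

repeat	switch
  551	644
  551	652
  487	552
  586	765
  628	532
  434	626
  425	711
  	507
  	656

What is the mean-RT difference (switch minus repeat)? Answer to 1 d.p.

M(repeat) = 3662/7 = 523.143
M(switch) = 5645/9 = 627.222
Difference = 627.222 − 523.143 = 104.079 ms

104.1 ms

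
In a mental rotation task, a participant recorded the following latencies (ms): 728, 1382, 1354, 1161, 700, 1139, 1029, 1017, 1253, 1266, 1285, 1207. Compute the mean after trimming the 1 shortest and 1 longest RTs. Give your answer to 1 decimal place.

1143.9 ms

Sorted: 700, 728, 1017, 1029, 1139, 1161, 1207, 1253, 1266, 1285, 1354, 1382
Drop lowest 1 (700) and highest 1 (1382)
Remaining (n=10): Σ = 11439, mean = 11439/10 = 1143.900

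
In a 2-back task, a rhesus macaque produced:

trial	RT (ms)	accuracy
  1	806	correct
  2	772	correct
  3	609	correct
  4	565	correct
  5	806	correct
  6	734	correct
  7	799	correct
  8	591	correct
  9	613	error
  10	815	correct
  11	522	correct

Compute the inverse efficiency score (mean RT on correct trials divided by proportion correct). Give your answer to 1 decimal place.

Correct trials (n=10): 806, 772, 609, 565, 806, 734, 799, 591, 815, 522
Mean correct RT = 7019/10 = 701.9000 ms
Proportion correct = 10/11
IES = 701.9000 / (10/11) = 772.090 ms

772.1 ms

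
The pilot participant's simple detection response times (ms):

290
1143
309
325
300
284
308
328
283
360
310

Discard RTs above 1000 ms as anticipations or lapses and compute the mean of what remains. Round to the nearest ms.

Excluded: 1143
Retained (n=10): Σ = 3097
Mean = 3097/10 = 309.7000

310 ms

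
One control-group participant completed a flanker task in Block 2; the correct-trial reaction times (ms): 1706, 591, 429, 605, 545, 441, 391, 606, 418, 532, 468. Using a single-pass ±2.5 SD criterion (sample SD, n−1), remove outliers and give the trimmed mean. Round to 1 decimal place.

502.6 ms

n = 11, ΣRT = 6732, M = 612.000
Σ(x−M)² = 1378194.00; s = √(1378194.00/10) = 371.240
Cutoffs: 612.000 ± 2.5·371.240 → [-316.1, 1540.1]
Outside: 1706 → excluded.
Retained (n=10): Σ = 5026, mean = 5026/10 = 502.600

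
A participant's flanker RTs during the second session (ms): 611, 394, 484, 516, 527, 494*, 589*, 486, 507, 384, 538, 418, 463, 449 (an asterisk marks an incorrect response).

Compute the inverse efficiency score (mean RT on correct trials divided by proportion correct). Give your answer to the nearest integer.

562 ms

Correct trials (n=12): 611, 394, 484, 516, 527, 486, 507, 384, 538, 418, 463, 449
Mean correct RT = 5777/12 = 481.4167 ms
Proportion correct = 12/14
IES = 481.4167 / (12/14) = 561.653 ms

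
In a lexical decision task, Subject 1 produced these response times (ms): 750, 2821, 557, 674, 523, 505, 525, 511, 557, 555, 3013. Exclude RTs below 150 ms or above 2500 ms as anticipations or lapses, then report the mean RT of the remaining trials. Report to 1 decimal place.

573.0 ms

Excluded: 2821, 3013
Retained (n=9): Σ = 5157
Mean = 5157/9 = 573.0000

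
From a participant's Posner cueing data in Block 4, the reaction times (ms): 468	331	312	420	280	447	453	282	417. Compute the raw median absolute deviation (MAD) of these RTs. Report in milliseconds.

Sorted: 280, 282, 312, 331, 417, 420, 447, 453, 468 → median = 417
|x − 417|: 51, 86, 105, 3, 137, 30, 36, 135, 0
Sorted deviations: 0, 3, 30, 36, 51, 86, 105, 135, 137 → MAD = 51

51 ms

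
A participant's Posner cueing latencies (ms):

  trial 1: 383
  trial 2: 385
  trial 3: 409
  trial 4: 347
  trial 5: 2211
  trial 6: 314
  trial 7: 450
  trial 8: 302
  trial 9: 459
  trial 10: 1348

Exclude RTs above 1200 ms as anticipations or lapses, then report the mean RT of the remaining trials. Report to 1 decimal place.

Excluded: 1348, 2211
Retained (n=8): Σ = 3049
Mean = 3049/8 = 381.1250

381.1 ms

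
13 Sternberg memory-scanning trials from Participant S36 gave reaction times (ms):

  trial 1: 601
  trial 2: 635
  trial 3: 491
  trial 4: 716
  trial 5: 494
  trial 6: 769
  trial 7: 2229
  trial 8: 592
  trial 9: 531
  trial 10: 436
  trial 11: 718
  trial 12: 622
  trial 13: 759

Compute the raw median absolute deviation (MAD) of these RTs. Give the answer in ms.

96 ms

Sorted: 436, 491, 494, 531, 592, 601, 622, 635, 716, 718, 759, 769, 2229 → median = 622
|x − 622|: 21, 13, 131, 94, 128, 147, 1607, 30, 91, 186, 96, 0, 137
Sorted deviations: 0, 13, 21, 30, 91, 94, 96, 128, 131, 137, 147, 186, 1607 → MAD = 96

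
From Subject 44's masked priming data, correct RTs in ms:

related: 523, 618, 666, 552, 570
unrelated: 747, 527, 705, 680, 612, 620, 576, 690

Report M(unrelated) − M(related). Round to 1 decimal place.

M(related) = 2929/5 = 585.800
M(unrelated) = 5157/8 = 644.625
Difference = 644.625 − 585.800 = 58.825 ms

58.8 ms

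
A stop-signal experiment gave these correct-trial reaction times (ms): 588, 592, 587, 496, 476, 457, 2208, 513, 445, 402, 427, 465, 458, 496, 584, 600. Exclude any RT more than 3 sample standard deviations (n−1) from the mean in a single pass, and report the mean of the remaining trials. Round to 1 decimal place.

n = 16, ΣRT = 9794, M = 612.125
Σ(x−M)² = 2780517.75; s = √(2780517.75/15) = 430.544
Cutoffs: 612.125 ± 3·430.544 → [-679.5, 1903.8]
Outside: 2208 → excluded.
Retained (n=15): Σ = 7586, mean = 7586/15 = 505.733

505.7 ms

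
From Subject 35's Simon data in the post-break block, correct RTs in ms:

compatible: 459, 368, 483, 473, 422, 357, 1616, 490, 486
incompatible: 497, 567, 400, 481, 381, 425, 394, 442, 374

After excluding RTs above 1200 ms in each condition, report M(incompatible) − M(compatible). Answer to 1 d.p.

-2.1 ms

compatible: exclude 1616
M(compatible) = 3538/8 = 442.250
M(incompatible) = 3961/9 = 440.111
Difference = 440.111 − 442.250 = -2.139 ms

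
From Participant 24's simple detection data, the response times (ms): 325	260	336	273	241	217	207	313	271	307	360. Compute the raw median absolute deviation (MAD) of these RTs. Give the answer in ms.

Sorted: 207, 217, 241, 260, 271, 273, 307, 313, 325, 336, 360 → median = 273
|x − 273|: 52, 13, 63, 0, 32, 56, 66, 40, 2, 34, 87
Sorted deviations: 0, 2, 13, 32, 34, 40, 52, 56, 63, 66, 87 → MAD = 40

40 ms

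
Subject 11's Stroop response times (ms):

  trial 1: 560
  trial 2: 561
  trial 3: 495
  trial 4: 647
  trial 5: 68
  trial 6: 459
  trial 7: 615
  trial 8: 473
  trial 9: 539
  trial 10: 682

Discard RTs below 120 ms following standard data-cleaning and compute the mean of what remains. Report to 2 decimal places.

559.00 ms

Excluded: 68
Retained (n=9): Σ = 5031
Mean = 5031/9 = 559.0000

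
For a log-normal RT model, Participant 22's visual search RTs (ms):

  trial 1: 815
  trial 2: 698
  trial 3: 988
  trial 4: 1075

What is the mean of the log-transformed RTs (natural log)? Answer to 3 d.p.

ln(RT): 6.7032, 6.5482, 6.8957, 6.9801
Σ ln(RT) = 27.1272
Mean = 27.1272/4 = 6.78179

6.782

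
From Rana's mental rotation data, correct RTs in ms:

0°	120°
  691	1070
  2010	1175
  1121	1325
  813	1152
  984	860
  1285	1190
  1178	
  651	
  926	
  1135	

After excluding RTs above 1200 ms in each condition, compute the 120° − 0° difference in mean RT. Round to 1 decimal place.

0°: exclude 2010, 1285
120°: exclude 1325
M(0°) = 7499/8 = 937.375
M(120°) = 5447/5 = 1089.400
Difference = 1089.400 − 937.375 = 152.025 ms

152.0 ms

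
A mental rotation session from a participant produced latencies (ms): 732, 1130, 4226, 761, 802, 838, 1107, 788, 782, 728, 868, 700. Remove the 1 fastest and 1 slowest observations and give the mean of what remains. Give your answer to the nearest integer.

854 ms

Sorted: 700, 728, 732, 761, 782, 788, 802, 838, 868, 1107, 1130, 4226
Drop lowest 1 (700) and highest 1 (4226)
Remaining (n=10): Σ = 8536, mean = 8536/10 = 853.600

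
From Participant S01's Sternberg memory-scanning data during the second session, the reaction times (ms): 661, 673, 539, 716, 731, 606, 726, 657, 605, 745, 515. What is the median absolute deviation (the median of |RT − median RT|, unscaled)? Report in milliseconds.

Sorted: 515, 539, 605, 606, 657, 661, 673, 716, 726, 731, 745 → median = 661
|x − 661|: 0, 12, 122, 55, 70, 55, 65, 4, 56, 84, 146
Sorted deviations: 0, 4, 12, 55, 55, 56, 65, 70, 84, 122, 146 → MAD = 56

56 ms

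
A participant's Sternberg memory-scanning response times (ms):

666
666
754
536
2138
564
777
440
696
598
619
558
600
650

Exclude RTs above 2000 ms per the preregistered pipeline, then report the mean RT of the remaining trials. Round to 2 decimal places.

Excluded: 2138
Retained (n=13): Σ = 8124
Mean = 8124/13 = 624.9231

624.92 ms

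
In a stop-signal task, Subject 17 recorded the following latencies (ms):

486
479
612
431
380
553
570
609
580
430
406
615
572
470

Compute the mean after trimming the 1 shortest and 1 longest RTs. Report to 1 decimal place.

516.5 ms

Sorted: 380, 406, 430, 431, 470, 479, 486, 553, 570, 572, 580, 609, 612, 615
Drop lowest 1 (380) and highest 1 (615)
Remaining (n=12): Σ = 6198, mean = 6198/12 = 516.500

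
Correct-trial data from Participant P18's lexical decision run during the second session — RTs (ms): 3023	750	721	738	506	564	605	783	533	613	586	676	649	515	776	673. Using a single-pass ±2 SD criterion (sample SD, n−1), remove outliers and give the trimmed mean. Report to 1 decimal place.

645.9 ms

n = 16, ΣRT = 12711, M = 794.438
Σ(x−M)² = 5422425.94; s = √(5422425.94/15) = 601.245
Cutoffs: 794.438 ± 2·601.245 → [-408.1, 1996.9]
Outside: 3023 → excluded.
Retained (n=15): Σ = 9688, mean = 9688/15 = 645.867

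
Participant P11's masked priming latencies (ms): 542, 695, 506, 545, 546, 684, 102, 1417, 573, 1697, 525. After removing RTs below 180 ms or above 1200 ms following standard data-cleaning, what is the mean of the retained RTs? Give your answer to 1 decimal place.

577.0 ms

Excluded: 102, 1417, 1697
Retained (n=8): Σ = 4616
Mean = 4616/8 = 577.0000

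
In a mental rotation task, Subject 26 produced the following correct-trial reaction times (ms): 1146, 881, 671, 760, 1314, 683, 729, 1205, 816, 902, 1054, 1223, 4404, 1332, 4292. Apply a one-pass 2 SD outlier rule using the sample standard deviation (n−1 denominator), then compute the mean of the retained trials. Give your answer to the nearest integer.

n = 15, ΣRT = 21412, M = 1427.467
Σ(x−M)² = 20405761.73; s = √(20405761.73/14) = 1207.292
Cutoffs: 1427.467 ± 2·1207.292 → [-987.1, 3842.1]
Outside: 4292, 4404 → excluded.
Retained (n=13): Σ = 12716, mean = 12716/13 = 978.154

978 ms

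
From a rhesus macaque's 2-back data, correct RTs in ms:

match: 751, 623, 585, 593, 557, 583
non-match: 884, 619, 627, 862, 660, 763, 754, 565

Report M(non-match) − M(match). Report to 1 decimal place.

M(match) = 3692/6 = 615.333
M(non-match) = 5734/8 = 716.750
Difference = 716.750 − 615.333 = 101.417 ms

101.4 ms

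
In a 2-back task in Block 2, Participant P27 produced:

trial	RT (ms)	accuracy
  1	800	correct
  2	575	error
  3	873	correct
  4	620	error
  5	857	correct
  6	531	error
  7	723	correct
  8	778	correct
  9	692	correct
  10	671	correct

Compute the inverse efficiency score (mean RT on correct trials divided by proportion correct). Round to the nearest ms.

1101 ms

Correct trials (n=7): 800, 873, 857, 723, 778, 692, 671
Mean correct RT = 5394/7 = 770.5714 ms
Proportion correct = 7/10
IES = 770.5714 / (7/10) = 1100.816 ms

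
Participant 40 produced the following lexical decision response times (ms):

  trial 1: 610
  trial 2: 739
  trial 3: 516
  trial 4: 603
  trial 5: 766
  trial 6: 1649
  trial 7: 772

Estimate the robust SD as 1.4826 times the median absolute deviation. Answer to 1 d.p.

191.3 ms

Sorted: 516, 603, 610, 739, 766, 772, 1649 → median = 739
|x − 739| sorted: 0, 27, 33, 129, 136, 223, 910 → MAD = 129
Robust SD ≈ 1.4826 × 129 = 191.255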